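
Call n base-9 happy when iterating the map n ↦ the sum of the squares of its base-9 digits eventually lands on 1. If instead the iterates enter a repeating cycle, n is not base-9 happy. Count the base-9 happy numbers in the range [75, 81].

75: 75 → 73 → 65 → 53 → 89 → 65  — not base-9 happy
76: 76 → 80 → 128 → 30 → 18 → 4 → 16 → 50 → 50  — not base-9 happy
77: 77 → 89 → 65 → 53 → 89  — not base-9 happy
78: 78 → 100 → 6 → 36 → 16 → 50 → 50  — not base-9 happy
79: 79 → 113 → 35 → 73 → 65 → 53 → 89 → 65  — not base-9 happy
80: 80 → 128 → 30 → 18 → 4 → 16 → 50 → 50  — not base-9 happy
81: 81 → 1  — base-9 happy
base-9 happy: 81

1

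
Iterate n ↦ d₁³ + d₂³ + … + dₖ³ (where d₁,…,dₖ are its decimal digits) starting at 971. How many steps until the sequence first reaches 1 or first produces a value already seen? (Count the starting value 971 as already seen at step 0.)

971 → 1073
1073 → 371
371 → 371  — 371 repeats.
That took 3 steps.

3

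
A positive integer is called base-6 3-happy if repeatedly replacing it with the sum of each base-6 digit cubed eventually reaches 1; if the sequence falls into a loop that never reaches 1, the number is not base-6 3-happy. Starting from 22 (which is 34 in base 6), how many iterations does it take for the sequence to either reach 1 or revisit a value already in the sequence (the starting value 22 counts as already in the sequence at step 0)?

3

22 = (3,4)_6 → 3³ + 4³ = 91
91 = (2,3,1)_6 → 2³ + 3³ + 1³ = 36
36 = (1,0,0)_6 → 1³ + 0³ + 0³ = 1  — reached 1.
That took 3 steps.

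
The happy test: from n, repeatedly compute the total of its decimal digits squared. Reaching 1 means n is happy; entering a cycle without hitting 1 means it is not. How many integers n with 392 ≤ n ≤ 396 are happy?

1

392: 392 → 94 → 97 → 130 → 10 → 1  (reaches 1)
393: 393 → 99 → 162 → 41 → 17 → 50 → 25 → 29 → 85 → 89 → 145 → 42 → 20 → 4 → 16 → 37 → 58 → 89  (repeats 89)
394: 394 → 106 → 37 → 58 → 89 → 145 → 42 → 20 → 4 → 16 → 37  (repeats 37)
395: 395 → 115 → 27 → 53 → 34 → 25 → 29 → 85 → 89 → 145 → 42 → 20 → 4 → 16 → 37 → 58 → 89  (repeats 89)
396: 396 → 126 → 41 → 17 → 50 → 25 → 29 → 85 → 89 → 145 → 42 → 20 → 4 → 16 → 37 → 58 → 89  (repeats 89)
happy: 392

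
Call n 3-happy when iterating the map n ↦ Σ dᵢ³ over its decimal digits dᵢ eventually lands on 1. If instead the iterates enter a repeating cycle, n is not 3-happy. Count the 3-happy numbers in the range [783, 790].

783: 783 → 882 → 1032 → 36 → 243 → 99 → 1458 → 702 → 351 → 153 → 153  — not 3-happy
784: 784 → 919 → 1459 → 919  — not 3-happy
785: 785 → 980 → 1241 → 74 → 407 → 407  — not 3-happy
786: 786 → 1071 → 345 → 216 → 225 → 141 → 66 → 432 → 99 → 1458 → 702 → 351 → 153 → 153  — not 3-happy
787: 787 → 1198 → 1243 → 100 → 1  — 3-happy
788: 788 → 1367 → 587 → 980 → 1241 → 74 → 407 → 407  — not 3-happy
789: 789 → 1584 → 702 → 351 → 153 → 153  — not 3-happy
790: 790 → 1072 → 352 → 160 → 217 → 352  — not 3-happy
3-happy: 787

1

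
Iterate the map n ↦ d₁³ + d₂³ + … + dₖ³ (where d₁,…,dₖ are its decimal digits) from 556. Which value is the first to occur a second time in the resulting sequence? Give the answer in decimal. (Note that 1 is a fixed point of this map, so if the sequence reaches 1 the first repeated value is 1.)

370

556 → 5³ + 5³ + 6³ = 466
466 → 4³ + 6³ + 6³ = 496
496 → 4³ + 9³ + 6³ = 1009
1009 → 1³ + 0³ + 0³ + 9³ = 730
730 → 7³ + 3³ + 0³ = 370
370 → 3³ + 7³ + 0³ = 370  — 370 already appeared earlier.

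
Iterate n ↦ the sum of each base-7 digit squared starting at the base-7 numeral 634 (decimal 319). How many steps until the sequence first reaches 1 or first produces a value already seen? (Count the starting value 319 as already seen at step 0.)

4

319 = (6,3,4)_7 → 6² + 3² + 4² = 36 + 9 + 16 = 61
61 = (1,1,5)_7 → 1² + 1² + 5² = 1 + 1 + 25 = 27
27 = (3,6)_7 → 3² + 6² = 9 + 36 = 45
45 = (6,3)_7 → 6² + 3² = 36 + 9 = 45  — 45 repeats.
That took 4 steps.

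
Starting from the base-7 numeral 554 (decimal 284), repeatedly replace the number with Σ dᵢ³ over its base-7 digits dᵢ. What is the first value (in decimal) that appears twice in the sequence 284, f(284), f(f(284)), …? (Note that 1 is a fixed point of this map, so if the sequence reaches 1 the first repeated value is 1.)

284 = (5,5,4)_7 → 5³ + 5³ + 4³ = 314
314 = (6,2,6)_7 → 6³ + 2³ + 6³ = 440
440 = (1,1,6,6)_7 → 1³ + 1³ + 6³ + 6³ = 434
434 = (1,1,6,0)_7 → 1³ + 1³ + 6³ + 0³ = 218
218 = (4,3,1)_7 → 4³ + 3³ + 1³ = 92
92 = (1,6,1)_7 → 1³ + 6³ + 1³ = 218  — 218 already appeared earlier.

218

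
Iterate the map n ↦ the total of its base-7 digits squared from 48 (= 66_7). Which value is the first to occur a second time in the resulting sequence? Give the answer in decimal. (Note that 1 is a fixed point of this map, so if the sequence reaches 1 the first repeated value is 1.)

48 = (6,6)_7 → 6² + 6² = 36 + 36 = 72
72 = (1,3,2)_7 → 1² + 3² + 2² = 1 + 9 + 4 = 14
14 = (2,0)_7 → 2² + 0² = 4 + 0 = 4
4 = (4)_7 → 4² = 16
16 = (2,2)_7 → 2² + 2² = 4 + 4 = 8
8 = (1,1)_7 → 1² + 1² = 1 + 1 = 2
2 = (2)_7 → 2² = 4  — 4 already appeared earlier.

4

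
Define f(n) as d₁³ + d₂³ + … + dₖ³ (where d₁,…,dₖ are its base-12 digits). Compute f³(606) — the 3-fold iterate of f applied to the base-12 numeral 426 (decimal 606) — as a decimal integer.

606 = (4,2,6)_12 → 288
288 = (2,0,0)_12 → 8
8 = (8)_12 → 512

512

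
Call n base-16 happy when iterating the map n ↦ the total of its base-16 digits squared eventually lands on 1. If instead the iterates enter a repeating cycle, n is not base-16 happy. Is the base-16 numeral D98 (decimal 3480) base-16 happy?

base-16 happy

3480 = (13,9,8)_16 → 13² + 9² + 8² = 314
314 = (1,3,10)_16 → 1² + 3² + 10² = 110
110 = (6,14)_16 → 6² + 14² = 232
232 = (14,8)_16 → 14² + 8² = 260
260 = (1,0,4)_16 → 1² + 0² + 4² = 17
17 = (1,1)_16 → 1² + 1² = 2
2 = (2)_16 → 2² = 4
4 = (4)_16 → 4² = 16
16 = (1,0)_16 → 1² + 0² = 1  — reached 1.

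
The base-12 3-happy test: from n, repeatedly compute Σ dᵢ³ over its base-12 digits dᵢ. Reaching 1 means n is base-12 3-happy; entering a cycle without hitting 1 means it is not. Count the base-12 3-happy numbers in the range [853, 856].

853: 853 → 1457 → 1126 → 2072 → 585 → 793 → 342 → 288 → 8 → 512 → 755 → 1464 → 1008 → 343 → 415 → 1351 → 1136 → 1855 → 1344 → 793  — not base-12 3-happy
854: 854 → 1464 → 1008 → 343 → 415 → 1351 → 1136 → 1855 → 1344 → 793 → 342 → 288 → 8 → 512 → 755 → 1464  — not base-12 3-happy
855: 855 → 1483 → 1370 → 953 → 684 → 793 → 342 → 288 → 8 → 512 → 755 → 1464 → 1008 → 343 → 415 → 1351 → 1136 → 1855 → 1344 → 793  — not base-12 3-happy
856: 856 → 1520 → 1728 → 1  — base-12 3-happy
base-12 3-happy: 856

1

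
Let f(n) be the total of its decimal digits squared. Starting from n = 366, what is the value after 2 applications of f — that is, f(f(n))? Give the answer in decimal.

65

366 → 81
81 → 65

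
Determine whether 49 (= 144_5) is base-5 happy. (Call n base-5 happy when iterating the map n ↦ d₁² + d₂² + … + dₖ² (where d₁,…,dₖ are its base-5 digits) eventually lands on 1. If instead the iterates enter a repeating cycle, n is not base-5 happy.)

49 = (1,4,4)_5 → 1² + 4² + 4² = 33
33 = (1,1,3)_5 → 1² + 1² + 3² = 11
11 = (2,1)_5 → 2² + 1² = 5
5 = (1,0)_5 → 1² + 0² = 1  — reached 1.

base-5 happy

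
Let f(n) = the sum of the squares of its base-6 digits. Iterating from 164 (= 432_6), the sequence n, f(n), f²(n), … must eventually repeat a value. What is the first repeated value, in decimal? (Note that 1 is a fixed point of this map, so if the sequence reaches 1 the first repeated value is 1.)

164 = (4,3,2)_6 → 29
29 = (4,5)_6 → 41
41 = (1,0,5)_6 → 26
26 = (4,2)_6 → 20
20 = (3,2)_6 → 13
13 = (2,1)_6 → 5
5 = (5)_6 → 25
25 = (4,1)_6 → 17
17 = (2,5)_6 → 29  — 29 already appeared earlier.

29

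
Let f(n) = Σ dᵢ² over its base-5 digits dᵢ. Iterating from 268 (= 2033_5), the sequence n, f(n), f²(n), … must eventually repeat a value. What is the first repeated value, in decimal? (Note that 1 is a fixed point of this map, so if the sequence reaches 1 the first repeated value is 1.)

16

268 = (2,0,3,3)_5 → 2² + 0² + 3² + 3² = 22
22 = (4,2)_5 → 4² + 2² = 20
20 = (4,0)_5 → 4² + 0² = 16
16 = (3,1)_5 → 3² + 1² = 10
10 = (2,0)_5 → 2² + 0² = 4
4 = (4)_5 → 4² = 16  — 16 already appeared earlier.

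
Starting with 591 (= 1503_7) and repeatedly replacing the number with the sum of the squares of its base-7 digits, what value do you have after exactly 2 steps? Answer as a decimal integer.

25

591 = (1,5,0,3)_7 → 1² + 5² + 0² + 3² = 35
35 = (5,0)_7 → 5² + 0² = 25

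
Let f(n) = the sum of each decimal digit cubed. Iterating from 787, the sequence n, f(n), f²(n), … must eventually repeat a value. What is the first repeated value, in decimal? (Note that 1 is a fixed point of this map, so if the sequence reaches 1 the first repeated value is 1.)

1

787 → 1198
1198 → 1243
1243 → 100
100 → 1  — reached the fixed point 1.
1 → 1, so 1 is the first repeated value.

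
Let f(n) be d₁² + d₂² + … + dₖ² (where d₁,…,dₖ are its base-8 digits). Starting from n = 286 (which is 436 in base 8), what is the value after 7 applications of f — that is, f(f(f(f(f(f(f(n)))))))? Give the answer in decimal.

286 = (4,3,6)_8 → 4² + 3² + 6² = 16 + 9 + 36 = 61
61 = (7,5)_8 → 7² + 5² = 49 + 25 = 74
74 = (1,1,2)_8 → 1² + 1² + 2² = 1 + 1 + 4 = 6
6 = (6)_8 → 6² = 36
36 = (4,4)_8 → 4² + 4² = 16 + 16 = 32
32 = (4,0)_8 → 4² + 0² = 16 + 0 = 16
16 = (2,0)_8 → 2² + 0² = 4 + 0 = 4

4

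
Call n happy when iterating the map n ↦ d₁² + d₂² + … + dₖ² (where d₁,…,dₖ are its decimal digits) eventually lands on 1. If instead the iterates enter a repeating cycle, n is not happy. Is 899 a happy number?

happy

899 → 8² + 9² + 9² = 226
226 → 2² + 2² + 6² = 44
44 → 4² + 4² = 32
32 → 3² + 2² = 13
13 → 1² + 3² = 10
10 → 1² + 0² = 1  — reached 1.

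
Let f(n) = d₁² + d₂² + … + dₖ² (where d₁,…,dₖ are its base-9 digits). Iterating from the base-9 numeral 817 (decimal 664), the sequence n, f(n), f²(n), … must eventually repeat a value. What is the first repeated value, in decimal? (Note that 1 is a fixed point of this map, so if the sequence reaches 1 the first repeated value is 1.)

68

664 = (8,1,7)_9 → 114
114 = (1,3,6)_9 → 46
46 = (5,1)_9 → 26
26 = (2,8)_9 → 68
68 = (7,5)_9 → 74
74 = (8,2)_9 → 68  — 68 already appeared earlier.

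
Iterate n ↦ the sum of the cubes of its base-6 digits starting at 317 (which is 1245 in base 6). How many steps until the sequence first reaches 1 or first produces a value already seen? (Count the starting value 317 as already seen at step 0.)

317 = (1,2,4,5)_6 → 1³ + 2³ + 4³ + 5³ = 198
198 = (5,3,0)_6 → 5³ + 3³ + 0³ = 152
152 = (4,1,2)_6 → 4³ + 1³ + 2³ = 73
73 = (2,0,1)_6 → 2³ + 0³ + 1³ = 9
9 = (1,3)_6 → 1³ + 3³ = 28
28 = (4,4)_6 → 4³ + 4³ = 128
128 = (3,3,2)_6 → 3³ + 3³ + 2³ = 62
62 = (1,4,2)_6 → 1³ + 4³ + 2³ = 73  — 73 repeats.
That took 8 steps.

8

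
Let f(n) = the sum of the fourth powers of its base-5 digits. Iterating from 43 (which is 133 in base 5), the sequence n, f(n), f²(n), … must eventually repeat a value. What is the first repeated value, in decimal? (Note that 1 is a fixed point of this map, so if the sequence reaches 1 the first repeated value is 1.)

43 = (1,3,3)_5 → 1⁴ + 3⁴ + 3⁴ = 163
163 = (1,1,2,3)_5 → 1⁴ + 1⁴ + 2⁴ + 3⁴ = 99
99 = (3,4,4)_5 → 3⁴ + 4⁴ + 4⁴ = 593
593 = (4,3,3,3)_5 → 4⁴ + 3⁴ + 3⁴ + 3⁴ = 499
499 = (3,4,4,4)_5 → 3⁴ + 4⁴ + 4⁴ + 4⁴ = 849
849 = (1,1,3,4,4)_5 → 1⁴ + 1⁴ + 3⁴ + 4⁴ + 4⁴ = 595
595 = (4,3,4,0)_5 → 4⁴ + 3⁴ + 4⁴ + 0⁴ = 593  — 593 already appeared earlier.

593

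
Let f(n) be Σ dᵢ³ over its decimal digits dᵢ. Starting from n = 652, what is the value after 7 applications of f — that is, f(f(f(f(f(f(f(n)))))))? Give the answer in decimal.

133

652 → 349
349 → 820
820 → 520
520 → 133
133 → 55
55 → 250
250 → 133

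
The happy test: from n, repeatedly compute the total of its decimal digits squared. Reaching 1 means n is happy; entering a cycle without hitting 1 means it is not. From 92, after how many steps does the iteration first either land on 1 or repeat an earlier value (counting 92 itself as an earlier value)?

92 → 9² + 2² = 81 + 4 = 85
85 → 8² + 5² = 64 + 25 = 89
89 → 8² + 9² = 64 + 81 = 145
145 → 1² + 4² + 5² = 1 + 16 + 25 = 42
42 → 4² + 2² = 16 + 4 = 20
20 → 2² + 0² = 4 + 0 = 4
4 → 4² = 16
16 → 1² + 6² = 1 + 36 = 37
37 → 3² + 7² = 9 + 49 = 58
58 → 5² + 8² = 25 + 64 = 89  — 89 repeats.
That took 10 steps.

10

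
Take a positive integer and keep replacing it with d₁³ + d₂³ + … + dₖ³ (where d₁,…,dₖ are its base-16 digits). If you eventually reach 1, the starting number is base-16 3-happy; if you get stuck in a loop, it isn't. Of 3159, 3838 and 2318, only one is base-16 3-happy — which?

3159: 3159 → 2196 → 1305 → 855 → 495 → 6120 → 3600 → 2745 → 3060 → 4770 → 1017 → 4131 → 36 → 72 → 576 → 72  — repeats 72 (not base-16 3-happy)
3838: 3838 → 8863 → 4120 → 514 → 16 → 1  — reaches 1 (base-16 3-happy)
2318: 2318 → 3473 → 2927 → 4922 → 1055 → 3440 → 2540 → 5201 → 191 → 4706 → 233 → 3473  — repeats 3473 (not base-16 3-happy)

3838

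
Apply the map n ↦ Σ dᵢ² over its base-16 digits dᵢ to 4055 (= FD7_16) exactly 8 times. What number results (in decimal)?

50

4055 = (15,13,7)_16 → 15² + 13² + 7² = 225 + 169 + 49 = 443
443 = (1,11,11)_16 → 1² + 11² + 11² = 1 + 121 + 121 = 243
243 = (15,3)_16 → 15² + 3² = 225 + 9 = 234
234 = (14,10)_16 → 14² + 10² = 196 + 100 = 296
296 = (1,2,8)_16 → 1² + 2² + 8² = 1 + 4 + 64 = 69
69 = (4,5)_16 → 4² + 5² = 16 + 25 = 41
41 = (2,9)_16 → 2² + 9² = 4 + 81 = 85
85 = (5,5)_16 → 5² + 5² = 25 + 25 = 50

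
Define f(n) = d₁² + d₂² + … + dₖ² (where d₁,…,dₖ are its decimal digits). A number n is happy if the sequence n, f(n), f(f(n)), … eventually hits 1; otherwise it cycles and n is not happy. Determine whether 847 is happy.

happy

847 → 129
129 → 86
86 → 100
100 → 1  — reached 1.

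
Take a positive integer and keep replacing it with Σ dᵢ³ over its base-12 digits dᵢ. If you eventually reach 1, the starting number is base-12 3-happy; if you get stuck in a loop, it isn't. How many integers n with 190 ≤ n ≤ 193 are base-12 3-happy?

190: 190 → 1028 → 856 → 1520 → 1728 → 1  (reaches 1)
191: 191 → 1359 → 881 → 342 → 288 → 8 → 512 → 755 → 1464 → 1008 → 343 → 415 → 1351 → 1136 → 1855 → 1344 → 793 → 342  (repeats 342)
192: 192 → 65 → 250 → 1513 → 1217 → 762 → 368 → 736 → 190 → 1028 → 856 → 1520 → 1728 → 1  (reaches 1)
193: 193 → 66 → 341 → 197 → 190 → 1028 → 856 → 1520 → 1728 → 1  (reaches 1)
base-12 3-happy: 190, 192, 193

3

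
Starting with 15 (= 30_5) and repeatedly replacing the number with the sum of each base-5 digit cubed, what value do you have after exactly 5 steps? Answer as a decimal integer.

9

15 = (3,0)_5 → 3³ + 0³ = 27 + 0 = 27
27 = (1,0,2)_5 → 1³ + 0³ + 2³ = 1 + 0 + 8 = 9
9 = (1,4)_5 → 1³ + 4³ = 1 + 64 = 65
65 = (2,3,0)_5 → 2³ + 3³ + 0³ = 8 + 27 + 0 = 35
35 = (1,2,0)_5 → 1³ + 2³ + 0³ = 1 + 8 + 0 = 9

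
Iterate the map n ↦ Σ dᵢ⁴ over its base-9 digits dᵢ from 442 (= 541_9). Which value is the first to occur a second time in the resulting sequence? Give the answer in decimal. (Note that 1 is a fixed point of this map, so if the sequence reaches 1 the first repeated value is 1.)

4098

442 = (5,4,1)_9 → 5⁴ + 4⁴ + 1⁴ = 625 + 256 + 1 = 882
882 = (1,1,8,0)_9 → 1⁴ + 1⁴ + 8⁴ + 0⁴ = 1 + 1 + 4096 + 0 = 4098
4098 = (5,5,5,3)_9 → 5⁴ + 5⁴ + 5⁴ + 3⁴ = 625 + 625 + 625 + 81 = 1956
1956 = (2,6,1,3)_9 → 2⁴ + 6⁴ + 1⁴ + 3⁴ = 16 + 1296 + 1 + 81 = 1394
1394 = (1,8,1,8)_9 → 1⁴ + 8⁴ + 1⁴ + 8⁴ = 1 + 4096 + 1 + 4096 = 8194
8194 = (1,2,2,1,4)_9 → 1⁴ + 2⁴ + 2⁴ + 1⁴ + 4⁴ = 1 + 16 + 16 + 1 + 256 = 290
290 = (3,5,2)_9 → 3⁴ + 5⁴ + 2⁴ = 81 + 625 + 16 = 722
722 = (8,8,2)_9 → 8⁴ + 8⁴ + 2⁴ = 4096 + 4096 + 16 = 8208
8208 = (1,2,2,3,0)_9 → 1⁴ + 2⁴ + 2⁴ + 3⁴ + 0⁴ = 1 + 16 + 16 + 81 + 0 = 114
114 = (1,3,6)_9 → 1⁴ + 3⁴ + 6⁴ = 1 + 81 + 1296 = 1378
1378 = (1,8,0,1)_9 → 1⁴ + 8⁴ + 0⁴ + 1⁴ = 1 + 4096 + 0 + 1 = 4098  — 4098 already appeared earlier.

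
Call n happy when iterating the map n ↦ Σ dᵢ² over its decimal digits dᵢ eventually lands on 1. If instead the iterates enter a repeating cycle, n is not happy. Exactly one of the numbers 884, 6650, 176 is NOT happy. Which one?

884

884: 884 → 144 → 33 → 18 → 65 → 61 → 37 → 58 → 89 → 145 → 42 → 20 → 4 → 16 → 37  — repeats 37 (not happy)
6650: 6650 → 97 → 130 → 10 → 1  — reaches 1 (happy)
176: 176 → 86 → 100 → 1  — reaches 1 (happy)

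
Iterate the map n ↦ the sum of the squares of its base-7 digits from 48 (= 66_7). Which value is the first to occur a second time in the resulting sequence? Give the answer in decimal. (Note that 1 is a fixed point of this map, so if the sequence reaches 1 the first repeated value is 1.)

4

48 = (6,6)_7 → 72
72 = (1,3,2)_7 → 14
14 = (2,0)_7 → 4
4 = (4)_7 → 16
16 = (2,2)_7 → 8
8 = (1,1)_7 → 2
2 = (2)_7 → 4  — 4 already appeared earlier.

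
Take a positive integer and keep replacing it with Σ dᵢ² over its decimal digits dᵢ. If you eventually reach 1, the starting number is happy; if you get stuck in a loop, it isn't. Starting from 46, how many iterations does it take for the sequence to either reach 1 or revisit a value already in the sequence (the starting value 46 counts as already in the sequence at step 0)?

46 → 52
52 → 29
29 → 85
85 → 89
89 → 145
145 → 42
42 → 20
20 → 4
4 → 16
16 → 37
37 → 58
58 → 89  — 89 repeats.
That took 12 steps.

12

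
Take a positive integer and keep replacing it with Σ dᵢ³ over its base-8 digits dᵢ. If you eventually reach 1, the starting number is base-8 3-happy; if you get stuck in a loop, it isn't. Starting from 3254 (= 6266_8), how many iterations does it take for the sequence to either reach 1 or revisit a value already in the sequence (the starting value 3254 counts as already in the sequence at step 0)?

6

3254 = (6,2,6,6)_8 → 6³ + 2³ + 6³ + 6³ = 216 + 8 + 216 + 216 = 656
656 = (1,2,2,0)_8 → 1³ + 2³ + 2³ + 0³ = 1 + 8 + 8 + 0 = 17
17 = (2,1)_8 → 2³ + 1³ = 8 + 1 = 9
9 = (1,1)_8 → 1³ + 1³ = 1 + 1 = 2
2 = (2)_8 → 2³ = 8
8 = (1,0)_8 → 1³ + 0³ = 1 + 0 = 1  — reached 1.
That took 6 steps.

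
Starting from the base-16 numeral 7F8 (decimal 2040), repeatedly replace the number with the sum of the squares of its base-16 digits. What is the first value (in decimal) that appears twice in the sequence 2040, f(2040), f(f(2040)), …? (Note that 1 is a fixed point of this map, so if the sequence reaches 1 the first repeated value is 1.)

169

2040 = (7,15,8)_16 → 7² + 15² + 8² = 338
338 = (1,5,2)_16 → 1² + 5² + 2² = 30
30 = (1,14)_16 → 1² + 14² = 197
197 = (12,5)_16 → 12² + 5² = 169
169 = (10,9)_16 → 10² + 9² = 181
181 = (11,5)_16 → 11² + 5² = 146
146 = (9,2)_16 → 9² + 2² = 85
85 = (5,5)_16 → 5² + 5² = 50
50 = (3,2)_16 → 3² + 2² = 13
13 = (13)_16 → 13² = 169  — 169 already appeared earlier.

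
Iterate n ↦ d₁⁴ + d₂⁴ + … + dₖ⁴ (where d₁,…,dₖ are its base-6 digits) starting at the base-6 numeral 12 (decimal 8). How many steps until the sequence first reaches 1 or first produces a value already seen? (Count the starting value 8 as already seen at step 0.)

12

8 = (1,2)_6 → 17
17 = (2,5)_6 → 641
641 = (2,5,4,5)_6 → 1522
1522 = (1,1,0,1,4)_6 → 259
259 = (1,1,1,1)_6 → 4
4 = (4)_6 → 256
256 = (1,1,0,4)_6 → 258
258 = (1,1,1,0)_6 → 3
3 = (3)_6 → 81
81 = (2,1,3)_6 → 98
98 = (2,4,2)_6 → 288
288 = (1,2,0,0)_6 → 17  — 17 repeats.
That took 12 steps.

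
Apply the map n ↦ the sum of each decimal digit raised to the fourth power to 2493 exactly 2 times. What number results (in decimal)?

2493 → 6914
6914 → 8114

8114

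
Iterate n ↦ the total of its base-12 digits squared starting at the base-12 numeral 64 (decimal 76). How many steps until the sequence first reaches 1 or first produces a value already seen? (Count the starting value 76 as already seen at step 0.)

76 = (6,4)_12 → 6² + 4² = 36 + 16 = 52
52 = (4,4)_12 → 4² + 4² = 16 + 16 = 32
32 = (2,8)_12 → 2² + 8² = 4 + 64 = 68
68 = (5,8)_12 → 5² + 8² = 25 + 64 = 89
89 = (7,5)_12 → 7² + 5² = 49 + 25 = 74
74 = (6,2)_12 → 6² + 2² = 36 + 4 = 40
40 = (3,4)_12 → 3² + 4² = 9 + 16 = 25
25 = (2,1)_12 → 2² + 1² = 4 + 1 = 5
5 = (5)_12 → 5² = 25  — 25 repeats.
That took 9 steps.

9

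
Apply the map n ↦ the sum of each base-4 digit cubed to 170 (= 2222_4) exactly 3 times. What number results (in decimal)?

8

170 = (2,2,2,2)_4 → 32
32 = (2,0,0)_4 → 8
8 = (2,0)_4 → 8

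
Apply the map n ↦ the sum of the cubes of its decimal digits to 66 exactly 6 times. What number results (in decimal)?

66 → 432
432 → 99
99 → 1458
1458 → 702
702 → 351
351 → 153

153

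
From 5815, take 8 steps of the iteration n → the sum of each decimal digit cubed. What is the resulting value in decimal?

5815 → 5³ + 8³ + 1³ + 5³ = 125 + 512 + 1 + 125 = 763
763 → 7³ + 6³ + 3³ = 343 + 216 + 27 = 586
586 → 5³ + 8³ + 6³ = 125 + 512 + 216 = 853
853 → 8³ + 5³ + 3³ = 512 + 125 + 27 = 664
664 → 6³ + 6³ + 4³ = 216 + 216 + 64 = 496
496 → 4³ + 9³ + 6³ = 64 + 729 + 216 = 1009
1009 → 1³ + 0³ + 0³ + 9³ = 1 + 0 + 0 + 729 = 730
730 → 7³ + 3³ + 0³ = 343 + 27 + 0 = 370

370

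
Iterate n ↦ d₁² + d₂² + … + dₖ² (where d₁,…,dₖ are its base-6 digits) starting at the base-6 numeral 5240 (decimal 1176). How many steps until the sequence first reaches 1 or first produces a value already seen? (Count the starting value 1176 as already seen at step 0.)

11

1176 = (5,2,4,0)_6 → 5² + 2² + 4² + 0² = 25 + 4 + 16 + 0 = 45
45 = (1,1,3)_6 → 1² + 1² + 3² = 1 + 1 + 9 = 11
11 = (1,5)_6 → 1² + 5² = 1 + 25 = 26
26 = (4,2)_6 → 4² + 2² = 16 + 4 = 20
20 = (3,2)_6 → 3² + 2² = 9 + 4 = 13
13 = (2,1)_6 → 2² + 1² = 4 + 1 = 5
5 = (5)_6 → 5² = 25
25 = (4,1)_6 → 4² + 1² = 16 + 1 = 17
17 = (2,5)_6 → 2² + 5² = 4 + 25 = 29
29 = (4,5)_6 → 4² + 5² = 16 + 25 = 41
41 = (1,0,5)_6 → 1² + 0² + 5² = 1 + 0 + 25 = 26  — 26 repeats.
That took 11 steps.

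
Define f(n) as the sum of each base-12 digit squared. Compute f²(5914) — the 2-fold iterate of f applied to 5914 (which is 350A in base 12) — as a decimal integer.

5914 = (3,5,0,10)_12 → 3² + 5² + 0² + 10² = 134
134 = (11,2)_12 → 11² + 2² = 125

125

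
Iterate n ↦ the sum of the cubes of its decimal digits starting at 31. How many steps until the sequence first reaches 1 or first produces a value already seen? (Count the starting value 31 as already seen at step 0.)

31 → 3³ + 1³ = 27 + 1 = 28
28 → 2³ + 8³ = 8 + 512 = 520
520 → 5³ + 2³ + 0³ = 125 + 8 + 0 = 133
133 → 1³ + 3³ + 3³ = 1 + 27 + 27 = 55
55 → 5³ + 5³ = 125 + 125 = 250
250 → 2³ + 5³ + 0³ = 8 + 125 + 0 = 133  — 133 repeats.
That took 6 steps.

6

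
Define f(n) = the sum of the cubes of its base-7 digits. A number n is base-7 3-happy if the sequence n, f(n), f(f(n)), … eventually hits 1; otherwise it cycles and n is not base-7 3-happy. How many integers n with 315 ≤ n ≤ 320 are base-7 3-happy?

315: 315 → 243 → 405 → 219 → 99 → 9 → 9  (repeats 9)
316: 316 → 244 → 496 → 244  (repeats 244)
317: 317 → 251 → 341 → 557 → 137 → 197 → 65 → 17 → 35 → 125 → 251  (repeats 251)
318: 318 → 270 → 216 → 288 → 342 → 648 → 282 → 258 → 342  (repeats 342)
319: 319 → 307 → 433 → 343 → 1  (reaches 1)
320: 320 → 368 → 92 → 218 → 92  (repeats 92)
base-7 3-happy: 319

1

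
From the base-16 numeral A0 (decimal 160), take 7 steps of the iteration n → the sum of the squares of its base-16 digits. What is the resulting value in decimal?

200

160 = (10,0)_16 → 100
100 = (6,4)_16 → 52
52 = (3,4)_16 → 25
25 = (1,9)_16 → 82
82 = (5,2)_16 → 29
29 = (1,13)_16 → 170
170 = (10,10)_16 → 200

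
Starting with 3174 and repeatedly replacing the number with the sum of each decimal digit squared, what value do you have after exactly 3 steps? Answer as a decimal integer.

65

3174 → 3² + 1² + 7² + 4² = 9 + 1 + 49 + 16 = 75
75 → 7² + 5² = 49 + 25 = 74
74 → 7² + 4² = 49 + 16 = 65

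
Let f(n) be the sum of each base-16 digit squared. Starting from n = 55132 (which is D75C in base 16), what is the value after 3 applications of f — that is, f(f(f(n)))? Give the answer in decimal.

116

55132 = (13,7,5,12)_16 → 13² + 7² + 5² + 12² = 387
387 = (1,8,3)_16 → 1² + 8² + 3² = 74
74 = (4,10)_16 → 4² + 10² = 116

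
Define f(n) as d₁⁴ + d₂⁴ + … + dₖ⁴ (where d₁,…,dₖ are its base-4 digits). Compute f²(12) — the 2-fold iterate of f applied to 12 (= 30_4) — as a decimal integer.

12 = (3,0)_4 → 3⁴ + 0⁴ = 81 + 0 = 81
81 = (1,1,0,1)_4 → 1⁴ + 1⁴ + 0⁴ + 1⁴ = 1 + 1 + 0 + 1 = 3

3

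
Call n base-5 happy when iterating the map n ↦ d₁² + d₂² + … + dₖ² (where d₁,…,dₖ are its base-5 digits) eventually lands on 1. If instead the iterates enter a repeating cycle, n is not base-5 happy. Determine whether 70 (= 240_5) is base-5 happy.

70 = (2,4,0)_5 → 2² + 4² + 0² = 20
20 = (4,0)_5 → 4² + 0² = 16
16 = (3,1)_5 → 3² + 1² = 10
10 = (2,0)_5 → 2² + 0² = 4
4 = (4)_5 → 4² = 16  — 16 already seen; the sequence cycles without reaching 1.

not base-5 happy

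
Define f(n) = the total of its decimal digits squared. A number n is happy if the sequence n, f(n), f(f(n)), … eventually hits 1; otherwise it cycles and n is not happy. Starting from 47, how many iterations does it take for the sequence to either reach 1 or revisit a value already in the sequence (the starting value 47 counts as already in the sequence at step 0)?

47 → 4² + 7² = 16 + 49 = 65
65 → 6² + 5² = 36 + 25 = 61
61 → 6² + 1² = 36 + 1 = 37
37 → 3² + 7² = 9 + 49 = 58
58 → 5² + 8² = 25 + 64 = 89
89 → 8² + 9² = 64 + 81 = 145
145 → 1² + 4² + 5² = 1 + 16 + 25 = 42
42 → 4² + 2² = 16 + 4 = 20
20 → 2² + 0² = 4 + 0 = 4
4 → 4² = 16
16 → 1² + 6² = 1 + 36 = 37  — 37 repeats.
That took 11 steps.

11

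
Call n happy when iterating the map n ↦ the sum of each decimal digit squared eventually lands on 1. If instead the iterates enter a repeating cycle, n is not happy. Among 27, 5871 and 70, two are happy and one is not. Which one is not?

27: 27 → 53 → 34 → 25 → 29 → 85 → 89 → 145 → 42 → 20 → 4 → 16 → 37 → 58 → 89  — repeats 89 (not happy)
5871: 5871 → 139 → 91 → 82 → 68 → 100 → 1  — reaches 1 (happy)
70: 70 → 49 → 97 → 130 → 10 → 1  — reaches 1 (happy)

27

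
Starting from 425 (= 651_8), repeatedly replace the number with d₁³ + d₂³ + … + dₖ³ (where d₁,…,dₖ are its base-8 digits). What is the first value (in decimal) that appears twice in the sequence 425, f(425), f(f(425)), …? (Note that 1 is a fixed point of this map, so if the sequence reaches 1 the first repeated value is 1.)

559

425 = (6,5,1)_8 → 6³ + 5³ + 1³ = 342
342 = (5,2,6)_8 → 5³ + 2³ + 6³ = 349
349 = (5,3,5)_8 → 5³ + 3³ + 5³ = 277
277 = (4,2,5)_8 → 4³ + 2³ + 5³ = 197
197 = (3,0,5)_8 → 3³ + 0³ + 5³ = 152
152 = (2,3,0)_8 → 2³ + 3³ + 0³ = 35
35 = (4,3)_8 → 4³ + 3³ = 91
91 = (1,3,3)_8 → 1³ + 3³ + 3³ = 55
55 = (6,7)_8 → 6³ + 7³ = 559
559 = (1,0,5,7)_8 → 1³ + 0³ + 5³ + 7³ = 469
469 = (7,2,5)_8 → 7³ + 2³ + 5³ = 476
476 = (7,3,4)_8 → 7³ + 3³ + 4³ = 434
434 = (6,6,2)_8 → 6³ + 6³ + 2³ = 440
440 = (6,7,0)_8 → 6³ + 7³ + 0³ = 559  — 559 already appeared earlier.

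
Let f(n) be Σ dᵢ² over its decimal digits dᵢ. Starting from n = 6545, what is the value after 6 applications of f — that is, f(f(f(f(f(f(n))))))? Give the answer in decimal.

89

6545 → 6² + 5² + 4² + 5² = 102
102 → 1² + 0² + 2² = 5
5 → 5² = 25
25 → 2² + 5² = 29
29 → 2² + 9² = 85
85 → 8² + 5² = 89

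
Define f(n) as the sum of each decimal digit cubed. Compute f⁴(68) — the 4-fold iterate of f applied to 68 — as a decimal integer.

593

68 → 6³ + 8³ = 216 + 512 = 728
728 → 7³ + 2³ + 8³ = 343 + 8 + 512 = 863
863 → 8³ + 6³ + 3³ = 512 + 216 + 27 = 755
755 → 7³ + 5³ + 5³ = 343 + 125 + 125 = 593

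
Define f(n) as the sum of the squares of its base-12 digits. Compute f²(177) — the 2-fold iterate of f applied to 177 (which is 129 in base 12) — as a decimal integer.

177 = (1,2,9)_12 → 1² + 2² + 9² = 86
86 = (7,2)_12 → 7² + 2² = 53

53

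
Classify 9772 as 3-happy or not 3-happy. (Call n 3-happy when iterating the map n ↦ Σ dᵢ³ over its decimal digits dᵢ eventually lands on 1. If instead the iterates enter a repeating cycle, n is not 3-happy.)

3-happy

9772 → 9³ + 7³ + 7³ + 2³ = 729 + 343 + 343 + 8 = 1423
1423 → 1³ + 4³ + 2³ + 3³ = 1 + 64 + 8 + 27 = 100
100 → 1³ + 0³ + 0³ = 1 + 0 + 0 = 1  — reached 1.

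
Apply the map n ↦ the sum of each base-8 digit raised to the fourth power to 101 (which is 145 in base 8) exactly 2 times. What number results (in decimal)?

101 = (1,4,5)_8 → 1⁴ + 4⁴ + 5⁴ = 882
882 = (1,5,6,2)_8 → 1⁴ + 5⁴ + 6⁴ + 2⁴ = 1938

1938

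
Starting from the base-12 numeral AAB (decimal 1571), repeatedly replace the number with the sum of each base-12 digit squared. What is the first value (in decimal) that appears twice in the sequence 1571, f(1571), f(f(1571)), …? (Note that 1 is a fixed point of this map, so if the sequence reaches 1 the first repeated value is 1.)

25

1571 = (10,10,11)_12 → 10² + 10² + 11² = 100 + 100 + 121 = 321
321 = (2,2,9)_12 → 2² + 2² + 9² = 4 + 4 + 81 = 89
89 = (7,5)_12 → 7² + 5² = 49 + 25 = 74
74 = (6,2)_12 → 6² + 2² = 36 + 4 = 40
40 = (3,4)_12 → 3² + 4² = 9 + 16 = 25
25 = (2,1)_12 → 2² + 1² = 4 + 1 = 5
5 = (5)_12 → 5² = 25  — 25 already appeared earlier.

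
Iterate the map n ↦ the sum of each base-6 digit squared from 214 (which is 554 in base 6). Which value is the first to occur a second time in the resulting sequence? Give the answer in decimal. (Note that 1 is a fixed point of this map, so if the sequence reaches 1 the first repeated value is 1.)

26

214 = (5,5,4)_6 → 5² + 5² + 4² = 66
66 = (1,5,0)_6 → 1² + 5² + 0² = 26
26 = (4,2)_6 → 4² + 2² = 20
20 = (3,2)_6 → 3² + 2² = 13
13 = (2,1)_6 → 2² + 1² = 5
5 = (5)_6 → 5² = 25
25 = (4,1)_6 → 4² + 1² = 17
17 = (2,5)_6 → 2² + 5² = 29
29 = (4,5)_6 → 4² + 5² = 41
41 = (1,0,5)_6 → 1² + 0² + 5² = 26  — 26 already appeared earlier.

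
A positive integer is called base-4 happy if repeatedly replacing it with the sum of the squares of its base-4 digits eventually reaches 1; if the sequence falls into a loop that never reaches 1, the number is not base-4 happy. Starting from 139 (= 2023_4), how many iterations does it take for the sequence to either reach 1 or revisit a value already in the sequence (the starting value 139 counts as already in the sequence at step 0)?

139 = (2,0,2,3)_4 → 17
17 = (1,0,1)_4 → 2
2 = (2)_4 → 4
4 = (1,0)_4 → 1  — reached 1.
That took 4 steps.

4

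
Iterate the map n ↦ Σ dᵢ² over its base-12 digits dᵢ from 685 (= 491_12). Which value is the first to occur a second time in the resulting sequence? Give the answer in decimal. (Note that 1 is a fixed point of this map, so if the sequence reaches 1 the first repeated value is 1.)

25

685 = (4,9,1)_12 → 4² + 9² + 1² = 98
98 = (8,2)_12 → 8² + 2² = 68
68 = (5,8)_12 → 5² + 8² = 89
89 = (7,5)_12 → 7² + 5² = 74
74 = (6,2)_12 → 6² + 2² = 40
40 = (3,4)_12 → 3² + 4² = 25
25 = (2,1)_12 → 2² + 1² = 5
5 = (5)_12 → 5² = 25  — 25 already appeared earlier.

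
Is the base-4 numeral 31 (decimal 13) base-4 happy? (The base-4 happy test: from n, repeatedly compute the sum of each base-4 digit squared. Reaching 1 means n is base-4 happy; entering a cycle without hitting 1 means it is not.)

13 = (3,1)_4 → 10
10 = (2,2)_4 → 8
8 = (2,0)_4 → 4
4 = (1,0)_4 → 1  — reached 1.

base-4 happy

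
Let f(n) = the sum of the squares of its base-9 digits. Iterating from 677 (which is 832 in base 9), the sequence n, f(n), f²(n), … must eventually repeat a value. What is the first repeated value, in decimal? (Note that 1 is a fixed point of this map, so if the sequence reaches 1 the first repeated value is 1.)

89

677 = (8,3,2)_9 → 8² + 3² + 2² = 64 + 9 + 4 = 77
77 = (8,5)_9 → 8² + 5² = 64 + 25 = 89
89 = (1,0,8)_9 → 1² + 0² + 8² = 1 + 0 + 64 = 65
65 = (7,2)_9 → 7² + 2² = 49 + 4 = 53
53 = (5,8)_9 → 5² + 8² = 25 + 64 = 89  — 89 already appeared earlier.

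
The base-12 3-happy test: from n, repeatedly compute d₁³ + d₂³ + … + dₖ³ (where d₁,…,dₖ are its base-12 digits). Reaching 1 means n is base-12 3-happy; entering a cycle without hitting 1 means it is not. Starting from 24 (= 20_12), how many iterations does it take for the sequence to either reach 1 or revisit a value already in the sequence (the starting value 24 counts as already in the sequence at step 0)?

15

24 = (2,0)_12 → 8
8 = (8)_12 → 512
512 = (3,6,8)_12 → 755
755 = (5,2,11)_12 → 1464
1464 = (10,2,0)_12 → 1008
1008 = (7,0,0)_12 → 343
343 = (2,4,7)_12 → 415
415 = (2,10,7)_12 → 1351
1351 = (9,4,7)_12 → 1136
1136 = (7,10,8)_12 → 1855
1855 = (1,0,10,7)_12 → 1344
1344 = (9,4,0)_12 → 793
793 = (5,6,1)_12 → 342
342 = (2,4,6)_12 → 288
288 = (2,0,0)_12 → 8  — 8 repeats.
That took 15 steps.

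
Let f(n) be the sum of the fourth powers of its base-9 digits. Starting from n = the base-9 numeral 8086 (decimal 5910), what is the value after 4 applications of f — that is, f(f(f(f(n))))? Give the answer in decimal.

5910 = (8,0,8,6)_9 → 8⁴ + 0⁴ + 8⁴ + 6⁴ = 4096 + 0 + 4096 + 1296 = 9488
9488 = (1,4,0,1,2)_9 → 1⁴ + 4⁴ + 0⁴ + 1⁴ + 2⁴ = 1 + 256 + 0 + 1 + 16 = 274
274 = (3,3,4)_9 → 3⁴ + 3⁴ + 4⁴ = 81 + 81 + 256 = 418
418 = (5,1,4)_9 → 5⁴ + 1⁴ + 4⁴ = 625 + 1 + 256 = 882

882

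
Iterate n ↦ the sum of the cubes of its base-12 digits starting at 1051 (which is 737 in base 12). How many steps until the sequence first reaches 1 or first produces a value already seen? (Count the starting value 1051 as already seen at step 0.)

1051 = (7,3,7)_12 → 7³ + 3³ + 7³ = 343 + 27 + 343 = 713
713 = (4,11,5)_12 → 4³ + 11³ + 5³ = 64 + 1331 + 125 = 1520
1520 = (10,6,8)_12 → 10³ + 6³ + 8³ = 1000 + 216 + 512 = 1728
1728 = (1,0,0,0)_12 → 1³ + 0³ + 0³ + 0³ = 1 + 0 + 0 + 0 = 1  — reached 1.
That took 4 steps.

4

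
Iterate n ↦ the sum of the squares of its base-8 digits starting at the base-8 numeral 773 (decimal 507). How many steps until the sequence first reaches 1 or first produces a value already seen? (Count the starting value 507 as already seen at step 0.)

6

507 = (7,7,3)_8 → 7² + 7² + 3² = 49 + 49 + 9 = 107
107 = (1,5,3)_8 → 1² + 5² + 3² = 1 + 25 + 9 = 35
35 = (4,3)_8 → 4² + 3² = 16 + 9 = 25
25 = (3,1)_8 → 3² + 1² = 9 + 1 = 10
10 = (1,2)_8 → 1² + 2² = 1 + 4 = 5
5 = (5)_8 → 5² = 25  — 25 repeats.
That took 6 steps.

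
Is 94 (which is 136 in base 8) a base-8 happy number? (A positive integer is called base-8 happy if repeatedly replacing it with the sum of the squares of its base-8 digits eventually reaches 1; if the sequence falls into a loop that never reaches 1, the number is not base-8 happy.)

not base-8 happy

94 = (1,3,6)_8 → 1² + 3² + 6² = 46
46 = (5,6)_8 → 5² + 6² = 61
61 = (7,5)_8 → 7² + 5² = 74
74 = (1,1,2)_8 → 1² + 1² + 2² = 6
6 = (6)_8 → 6² = 36
36 = (4,4)_8 → 4² + 4² = 32
32 = (4,0)_8 → 4² + 0² = 16
16 = (2,0)_8 → 2² + 0² = 4
4 = (4)_8 → 4² = 16  — 16 already seen; the sequence cycles without reaching 1.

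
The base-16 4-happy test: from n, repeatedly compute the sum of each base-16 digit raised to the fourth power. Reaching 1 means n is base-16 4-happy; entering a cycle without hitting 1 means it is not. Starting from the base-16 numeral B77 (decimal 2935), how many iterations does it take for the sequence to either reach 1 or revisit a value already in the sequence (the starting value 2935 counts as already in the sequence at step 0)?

2935 = (11,7,7)_16 → 19443
19443 = (4,11,15,3)_16 → 65603
65603 = (1,0,0,4,3)_16 → 338
338 = (1,5,2)_16 → 642
642 = (2,8,2)_16 → 4128
4128 = (1,0,2,0)_16 → 17
17 = (1,1)_16 → 2
2 = (2)_16 → 16
16 = (1,0)_16 → 1  — reached 1.
That took 9 steps.

9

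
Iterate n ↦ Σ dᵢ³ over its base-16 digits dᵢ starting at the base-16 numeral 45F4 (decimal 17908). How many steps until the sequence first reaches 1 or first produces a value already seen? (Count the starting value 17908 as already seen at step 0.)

5

17908 = (4,5,15,4)_16 → 4³ + 5³ + 15³ + 4³ = 64 + 125 + 3375 + 64 = 3628
3628 = (14,2,12)_16 → 14³ + 2³ + 12³ = 2744 + 8 + 1728 = 4480
4480 = (1,1,8,0)_16 → 1³ + 1³ + 8³ + 0³ = 1 + 1 + 512 + 0 = 514
514 = (2,0,2)_16 → 2³ + 0³ + 2³ = 8 + 0 + 8 = 16
16 = (1,0)_16 → 1³ + 0³ = 1 + 0 = 1  — reached 1.
That took 5 steps.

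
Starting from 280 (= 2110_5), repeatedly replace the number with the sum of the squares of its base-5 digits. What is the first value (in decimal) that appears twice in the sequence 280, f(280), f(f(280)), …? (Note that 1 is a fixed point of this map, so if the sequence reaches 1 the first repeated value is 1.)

4

280 = (2,1,1,0)_5 → 6
6 = (1,1)_5 → 2
2 = (2)_5 → 4
4 = (4)_5 → 16
16 = (3,1)_5 → 10
10 = (2,0)_5 → 4  — 4 already appeared earlier.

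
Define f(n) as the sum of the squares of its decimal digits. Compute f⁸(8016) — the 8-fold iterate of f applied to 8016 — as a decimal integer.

8016 → 8² + 0² + 1² + 6² = 64 + 0 + 1 + 36 = 101
101 → 1² + 0² + 1² = 1 + 0 + 1 = 2
2 → 2² = 4
4 → 4² = 16
16 → 1² + 6² = 1 + 36 = 37
37 → 3² + 7² = 9 + 49 = 58
58 → 5² + 8² = 25 + 64 = 89
89 → 8² + 9² = 64 + 81 = 145

145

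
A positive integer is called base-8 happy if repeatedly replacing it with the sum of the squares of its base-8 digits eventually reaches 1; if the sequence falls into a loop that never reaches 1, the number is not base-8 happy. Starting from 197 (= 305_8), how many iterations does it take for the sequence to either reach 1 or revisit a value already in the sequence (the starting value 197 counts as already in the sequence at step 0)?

3

197 = (3,0,5)_8 → 3² + 0² + 5² = 9 + 0 + 25 = 34
34 = (4,2)_8 → 4² + 2² = 16 + 4 = 20
20 = (2,4)_8 → 2² + 4² = 4 + 16 = 20  — 20 repeats.
That took 3 steps.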